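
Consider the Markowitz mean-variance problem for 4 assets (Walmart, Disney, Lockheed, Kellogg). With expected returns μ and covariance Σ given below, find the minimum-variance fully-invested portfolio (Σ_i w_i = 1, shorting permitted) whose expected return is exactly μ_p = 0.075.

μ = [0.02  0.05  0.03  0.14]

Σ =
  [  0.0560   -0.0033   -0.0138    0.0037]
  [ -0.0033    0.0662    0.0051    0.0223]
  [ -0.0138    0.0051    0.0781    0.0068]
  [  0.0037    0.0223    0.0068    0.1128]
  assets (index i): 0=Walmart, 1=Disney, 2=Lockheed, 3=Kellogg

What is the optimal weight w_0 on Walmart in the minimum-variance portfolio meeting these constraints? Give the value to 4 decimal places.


u=Σ⁻¹μ = [0.3848  0.3664  0.3293  1.1362]
v=Σ⁻¹𝟙 = [22.1578  13.4911  15.4430  4.5404]
a=μᵀu=0.194965  b=𝟙ᵀu=2.216650  c=𝟙ᵀv=55.632224  D=ac−b²=5.932782
λ₁=(c·0.075−b)/D = (55.632224·0.075−2.216650)/5.932782 = 0.329654
λ₂=(a−b·0.075)/D = (0.194965−2.216650·0.075)/5.932782 = 0.004840
w* = 0.329654·u + 0.004840·v:
  w_0 = 0.329654·0.3848 + 0.004840·22.1578 = 0.2341  (Walmart)
  w_1 = 0.329654·0.3664 + 0.004840·13.4911 = 0.1861  (Disney)
  w_2 = 0.329654·0.3293 + 0.004840·15.4430 = 0.1833  (Lockheed)
  w_3 = 0.329654·1.1362 + 0.004840·4.5404 = 0.3965  (Kellogg)
Σw_i=1.0000  μᵀw=0.0750
σ²=wᵀΣw=λ₁·μ_p+λ₂ = 0.329654·0.075 + 0.004840 = 0.029564 ≈ 0.0296

0.2341


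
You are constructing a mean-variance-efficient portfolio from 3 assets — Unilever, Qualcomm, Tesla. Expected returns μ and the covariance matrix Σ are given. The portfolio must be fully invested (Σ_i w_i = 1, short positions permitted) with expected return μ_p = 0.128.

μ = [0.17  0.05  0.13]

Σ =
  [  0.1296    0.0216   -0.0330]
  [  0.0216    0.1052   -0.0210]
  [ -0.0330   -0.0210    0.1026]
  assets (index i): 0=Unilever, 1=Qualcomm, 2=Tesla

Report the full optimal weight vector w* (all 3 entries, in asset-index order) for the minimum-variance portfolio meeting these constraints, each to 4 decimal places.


0.3523  0.2011  0.4466

x=Σ⁻¹μ = [1.7169  0.5066  1.9230]
y=Σ⁻¹𝟙 = [9.7977  10.4976  15.0465]
a=μᵀx=0.567199  b=𝟙ᵀx=4.146546  c=𝟙ᵀy=35.341871  D=ac−b²=2.852019
λ₁=(c·0.128−b)/D = (35.341871·0.128−4.146546)/2.852019 = 0.132262
λ₂=(a−b·0.128)/D = (0.567199−4.146546·0.128)/2.852019 = 0.012777
w* = 0.132262·x + 0.012777·y:
  w_0 = 0.132262·1.7169 + 0.012777·9.7977 = 0.3523  (Unilever)
  w_1 = 0.132262·0.5066 + 0.012777·10.4976 = 0.2011  (Qualcomm)
  w_2 = 0.132262·1.9230 + 0.012777·15.0465 = 0.4466  (Tesla)
Σw_i=1.0000  μᵀw=0.1280
σ²=wᵀΣw=λ₁·μ_p+λ₂ = 0.132262·0.128 + 0.012777 = 0.029707 ≈ 0.0297


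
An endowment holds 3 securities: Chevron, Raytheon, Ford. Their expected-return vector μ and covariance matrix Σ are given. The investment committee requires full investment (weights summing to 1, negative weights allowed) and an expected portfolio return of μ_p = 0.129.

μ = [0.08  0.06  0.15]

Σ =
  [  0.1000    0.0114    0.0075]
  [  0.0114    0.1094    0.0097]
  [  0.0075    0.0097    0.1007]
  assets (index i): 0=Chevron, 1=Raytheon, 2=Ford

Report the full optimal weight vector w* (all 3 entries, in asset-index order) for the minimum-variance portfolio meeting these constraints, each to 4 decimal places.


p=Σ⁻¹μ = [0.6540  0.3556  1.4066]
q=Σ⁻¹𝟙 = [8.5025  7.4944  8.5753]
a=μᵀp=0.284645  b=𝟙ᵀp=2.416164  c=𝟙ᵀq=24.572245  D=ac−b²=1.156507
λ₁=(c·0.129−b)/D = (24.572245·0.129−2.416164)/1.156507 = 0.651666
λ₂=(a−b·0.129)/D = (0.284645−2.416164·0.129)/1.156507 = -0.023381
w* = 0.651666·p + -0.023381·q:
  w_0 = 0.651666·0.6540 + -0.023381·8.5025 = 0.2274  (Chevron)
  w_1 = 0.651666·0.3556 + -0.023381·7.4944 = 0.0565  (Raytheon)
  w_2 = 0.651666·1.4066 + -0.023381·8.5753 = 0.7161  (Ford)
Σw_i=1.0000  μᵀw=0.1290
σ²=wᵀΣw=λ₁·μ_p+λ₂ = 0.651666·0.129 + -0.023381 = 0.060684 ≈ 0.0607

0.2274  0.0565  0.7161


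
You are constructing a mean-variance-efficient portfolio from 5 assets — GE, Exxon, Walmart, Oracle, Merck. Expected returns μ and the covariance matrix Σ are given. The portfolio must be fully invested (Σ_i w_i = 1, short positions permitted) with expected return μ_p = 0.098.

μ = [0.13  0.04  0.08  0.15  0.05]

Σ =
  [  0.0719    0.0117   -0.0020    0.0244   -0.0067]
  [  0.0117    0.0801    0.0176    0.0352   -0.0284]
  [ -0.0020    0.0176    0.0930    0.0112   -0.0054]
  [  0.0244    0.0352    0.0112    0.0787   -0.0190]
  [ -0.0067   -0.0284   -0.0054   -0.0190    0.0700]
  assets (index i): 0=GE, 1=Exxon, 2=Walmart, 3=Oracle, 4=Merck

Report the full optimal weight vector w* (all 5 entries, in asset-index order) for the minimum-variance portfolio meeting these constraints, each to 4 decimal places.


x=Σ⁻¹μ = [1.3837  -0.1868  0.7889  1.7647  1.3108]
y=Σ⁻¹𝟙 = [11.6035  14.0666  8.8414  7.2968  23.7660]
a=μᵀx=0.565766  b=𝟙ᵀx=5.061252  c=𝟙ᵀy=65.574299  D=ac−b²=11.483422
λ₁=(c·0.098−b)/D = (65.574299·0.098−5.061252)/11.483422 = 0.118870
λ₂=(a−b·0.098)/D = (0.565766−5.061252·0.098)/11.483422 = 0.006075
w* = 0.118870·x + 0.006075·y:
  w_0 = 0.118870·1.3837 + 0.006075·11.6035 = 0.2350  (GE)
  w_1 = 0.118870·-0.1868 + 0.006075·14.0666 = 0.0632  (Exxon)
  w_2 = 0.118870·0.7889 + 0.006075·8.8414 = 0.1475  (Walmart)
  w_3 = 0.118870·1.7647 + 0.006075·7.2968 = 0.2541  (Oracle)
  w_4 = 0.118870·1.3108 + 0.006075·23.7660 = 0.3002  (Merck)
Σw_i=1.0000  μᵀw=0.0980
σ²=wᵀΣw=λ₁·μ_p+λ₂ = 0.118870·0.098 + 0.006075 = 0.017724 ≈ 0.0177

0.2350  0.0632  0.1475  0.2541  0.3002


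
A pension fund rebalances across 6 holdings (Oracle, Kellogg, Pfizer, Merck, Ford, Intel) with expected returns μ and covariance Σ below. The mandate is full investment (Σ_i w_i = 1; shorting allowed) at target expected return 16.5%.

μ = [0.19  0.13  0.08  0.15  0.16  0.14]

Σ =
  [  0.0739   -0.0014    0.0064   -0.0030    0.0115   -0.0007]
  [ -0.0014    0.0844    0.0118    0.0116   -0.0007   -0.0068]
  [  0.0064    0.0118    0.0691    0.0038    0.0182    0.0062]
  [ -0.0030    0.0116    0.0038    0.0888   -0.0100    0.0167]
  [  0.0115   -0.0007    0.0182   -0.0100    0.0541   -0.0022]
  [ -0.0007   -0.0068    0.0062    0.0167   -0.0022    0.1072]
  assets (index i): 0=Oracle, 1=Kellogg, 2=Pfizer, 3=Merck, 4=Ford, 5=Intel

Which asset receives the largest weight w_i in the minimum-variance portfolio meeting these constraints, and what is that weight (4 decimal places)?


Ford (0.3378)

x=Σ⁻¹μ = [2.2443  1.5108  -0.2904  1.6816  2.9586  1.2320]
y=Σ⁻¹𝟙 = [11.1476  10.6087  5.9609  10.2609  16.4877  8.4692]
a=μᵀx=1.497685  b=𝟙ᵀx=9.336896  c=𝟙ᵀy=62.934962  D=ac−b²=7.079103
λ₁=(c·0.165−b)/D = (62.934962·0.165−9.336896)/7.079103 = 0.147953
λ₂=(a−b·0.165)/D = (1.497685−9.336896·0.165)/7.079103 = -0.006061
w* = 0.147953·x + -0.006061·y:
  w_0 = 0.147953·2.2443 + -0.006061·11.1476 = 0.2645  (Oracle)
  w_1 = 0.147953·1.5108 + -0.006061·10.6087 = 0.1592  (Kellogg)
  w_2 = 0.147953·-0.2904 + -0.006061·5.9609 = -0.0791  (Pfizer)
  w_3 = 0.147953·1.6816 + -0.006061·10.2609 = 0.1866  (Merck)
  w_4 = 0.147953·2.9586 + -0.006061·16.4877 = 0.3378  (Ford)
  w_5 = 0.147953·1.2320 + -0.006061·8.4692 = 0.1310  (Intel)
Σw_i=1.0000  μᵀw=0.1650
σ²=wᵀΣw=λ₁·μ_p+λ₂ = 0.147953·0.165 + -0.006061 = 0.018352 ≈ 0.0184


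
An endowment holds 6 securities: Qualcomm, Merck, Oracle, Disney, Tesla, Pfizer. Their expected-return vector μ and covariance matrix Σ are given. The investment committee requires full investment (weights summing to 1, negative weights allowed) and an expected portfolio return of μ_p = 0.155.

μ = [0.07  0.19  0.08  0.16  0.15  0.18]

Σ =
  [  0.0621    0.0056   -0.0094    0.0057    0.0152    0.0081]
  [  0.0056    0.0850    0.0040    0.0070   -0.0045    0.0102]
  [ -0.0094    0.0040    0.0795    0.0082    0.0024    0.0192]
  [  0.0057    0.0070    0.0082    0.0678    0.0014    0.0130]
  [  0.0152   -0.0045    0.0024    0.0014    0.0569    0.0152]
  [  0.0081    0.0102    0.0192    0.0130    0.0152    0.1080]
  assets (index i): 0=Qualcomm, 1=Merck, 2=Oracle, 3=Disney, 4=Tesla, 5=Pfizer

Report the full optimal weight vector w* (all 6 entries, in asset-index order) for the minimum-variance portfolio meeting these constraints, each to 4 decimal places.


g=Σ⁻¹μ = [0.1216  2.0869  0.4531  1.8738  2.4888  0.8041]
h=Σ⁻¹𝟙 = [12.3242  10.0112  11.5091  10.5948  13.7586  2.1317]
a=μᵀg=1.259132  b=𝟙ᵀg=7.828220  c=𝟙ᵀh=60.329679  D=ac−b²=14.681989
λ₁=(c·0.155−b)/D = (60.329679·0.155−7.828220)/14.681989 = 0.103724
λ₂=(a−b·0.155)/D = (1.259132−7.828220·0.155)/14.681989 = 0.003117
w* = 0.103724·g + 0.003117·h:
  w_0 = 0.103724·0.1216 + 0.003117·12.3242 = 0.0510  (Qualcomm)
  w_1 = 0.103724·2.0869 + 0.003117·10.0112 = 0.2477  (Merck)
  w_2 = 0.103724·0.4531 + 0.003117·11.5091 = 0.0829  (Oracle)
  w_3 = 0.103724·1.8738 + 0.003117·10.5948 = 0.2274  (Disney)
  w_4 = 0.103724·2.4888 + 0.003117·13.7586 = 0.3010  (Tesla)
  w_5 = 0.103724·0.8041 + 0.003117·2.1317 = 0.0900  (Pfizer)
Σw_i=1.0000  μᵀw=0.1550
σ²=wᵀΣw=λ₁·μ_p+λ₂ = 0.103724·0.155 + 0.003117 = 0.019194 ≈ 0.0192

0.0510  0.2477  0.0829  0.2274  0.3010  0.0900


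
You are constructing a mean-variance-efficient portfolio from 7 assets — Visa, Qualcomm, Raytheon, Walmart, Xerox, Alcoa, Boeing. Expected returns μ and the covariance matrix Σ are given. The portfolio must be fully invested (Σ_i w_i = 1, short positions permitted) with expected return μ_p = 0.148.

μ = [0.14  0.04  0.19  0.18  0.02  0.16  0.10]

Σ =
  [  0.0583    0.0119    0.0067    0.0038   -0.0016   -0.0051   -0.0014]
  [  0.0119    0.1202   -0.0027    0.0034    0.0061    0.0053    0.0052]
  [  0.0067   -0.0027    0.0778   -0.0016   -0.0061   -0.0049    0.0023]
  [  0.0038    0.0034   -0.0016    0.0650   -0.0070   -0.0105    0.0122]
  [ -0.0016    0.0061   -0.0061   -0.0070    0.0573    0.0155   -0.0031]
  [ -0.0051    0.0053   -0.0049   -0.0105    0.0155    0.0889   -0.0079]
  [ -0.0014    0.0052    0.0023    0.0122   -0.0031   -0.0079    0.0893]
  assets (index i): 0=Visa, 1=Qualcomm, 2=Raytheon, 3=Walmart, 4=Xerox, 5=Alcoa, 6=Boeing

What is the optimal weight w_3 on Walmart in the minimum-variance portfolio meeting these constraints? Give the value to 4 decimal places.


u=Σ⁻¹μ = [2.1861  -0.0811  2.4721  2.9727  0.4395  2.4224  0.9186]
v=Σ⁻¹𝟙 = [15.3236  4.7397  13.9327  16.6004  18.1065  12.3281  10.2549]
a=μᵀu=1.795830  b=𝟙ᵀu=11.330290  c=𝟙ᵀv=91.285872  D=ac−b²=35.558390
λ₁=(c·0.148−b)/D = (91.285872·0.148−11.330290)/35.558390 = 0.061308
λ₂=(a−b·0.148)/D = (1.795830−11.330290·0.148)/35.558390 = 0.003345
w* = 0.061308·u + 0.003345·v:
  w_0 = 0.061308·2.1861 + 0.003345·15.3236 = 0.1853  (Visa)
  w_1 = 0.061308·-0.0811 + 0.003345·4.7397 = 0.0109  (Qualcomm)
  w_2 = 0.061308·2.4721 + 0.003345·13.9327 = 0.1982  (Raytheon)
  w_3 = 0.061308·2.9727 + 0.003345·16.6004 = 0.2378  (Walmart)
  w_4 = 0.061308·0.4395 + 0.003345·18.1065 = 0.0875  (Xerox)
  w_5 = 0.061308·2.4224 + 0.003345·12.3281 = 0.1898  (Alcoa)
  w_6 = 0.061308·0.9186 + 0.003345·10.2549 = 0.0906  (Boeing)
Σw_i=1.0000  μᵀw=0.1480
σ²=wᵀΣw=λ₁·μ_p+λ₂ = 0.061308·0.148 + 0.003345 = 0.012419 ≈ 0.0124

0.2378


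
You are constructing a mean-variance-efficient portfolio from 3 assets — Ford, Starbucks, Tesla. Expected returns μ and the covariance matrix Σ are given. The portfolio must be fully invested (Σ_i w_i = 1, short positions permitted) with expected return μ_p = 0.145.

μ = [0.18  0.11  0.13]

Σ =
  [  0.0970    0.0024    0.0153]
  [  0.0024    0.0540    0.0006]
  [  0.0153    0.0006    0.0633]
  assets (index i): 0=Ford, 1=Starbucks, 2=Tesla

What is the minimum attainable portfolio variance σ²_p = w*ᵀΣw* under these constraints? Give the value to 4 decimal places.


0.0312

p=Σ⁻¹μ = [1.5453  1.9499  1.6617]
q=Σ⁻¹𝟙 = [7.6917  18.0237  13.7678]
a=μᵀp=0.708669  b=𝟙ᵀp=5.156929  c=𝟙ᵀq=39.483211  D=ac−b²=1.386607
λ₁=(c·0.145−b)/D = (39.483211·0.145−5.156929)/1.386607 = 0.409732
λ₂=(a−b·0.145)/D = (0.708669−5.156929·0.145)/1.386607 = -0.028188
w* = 0.409732·p + -0.028188·q:
  w_0 = 0.409732·1.5453 + -0.028188·7.6917 = 0.4164  (Ford)
  w_1 = 0.409732·1.9499 + -0.028188·18.0237 = 0.2909  (Starbucks)
  w_2 = 0.409732·1.6617 + -0.028188·13.7678 = 0.2928  (Tesla)
Σw_i=1.0000  μᵀw=0.1450
σ²=wᵀΣw=λ₁·μ_p+λ₂ = 0.409732·0.145 + -0.028188 = 0.031223 ≈ 0.0312


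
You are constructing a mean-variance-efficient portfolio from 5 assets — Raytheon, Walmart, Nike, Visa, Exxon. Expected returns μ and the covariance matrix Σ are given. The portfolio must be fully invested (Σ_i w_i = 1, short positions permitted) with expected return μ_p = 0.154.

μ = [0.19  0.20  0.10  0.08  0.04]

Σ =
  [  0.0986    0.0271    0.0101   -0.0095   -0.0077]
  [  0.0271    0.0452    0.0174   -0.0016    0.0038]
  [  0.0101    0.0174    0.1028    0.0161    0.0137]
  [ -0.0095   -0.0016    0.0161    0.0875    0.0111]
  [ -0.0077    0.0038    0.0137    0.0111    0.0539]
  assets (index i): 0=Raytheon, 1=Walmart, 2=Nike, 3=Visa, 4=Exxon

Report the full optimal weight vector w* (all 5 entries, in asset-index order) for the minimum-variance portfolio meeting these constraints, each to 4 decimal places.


g=Σ⁻¹μ = [1.0075  3.8197  0.0110  1.0408  0.3996]
h=Σ⁻¹𝟙 = [7.8358  15.4267  2.6602  10.0630  15.8362]
a=μᵀg=1.055720  b=𝟙ᵀg=6.278640  c=𝟙ᵀh=51.821811  D=ac−b²=15.288007
λ₁=(c·0.154−b)/D = (51.821811·0.154−6.278640)/15.288007 = 0.111324
λ₂=(a−b·0.154)/D = (1.055720−6.278640·0.154)/15.288007 = 0.005809
w* = 0.111324·g + 0.005809·h:
  w_0 = 0.111324·1.0075 + 0.005809·7.8358 = 0.1577  (Raytheon)
  w_1 = 0.111324·3.8197 + 0.005809·15.4267 = 0.5148  (Walmart)
  w_2 = 0.111324·0.0110 + 0.005809·2.6602 = 0.0167  (Nike)
  w_3 = 0.111324·1.0408 + 0.005809·10.0630 = 0.1743  (Visa)
  w_4 = 0.111324·0.3996 + 0.005809·15.8362 = 0.1365  (Exxon)
Σw_i=1.0000  μᵀw=0.1540
σ²=wᵀΣw=λ₁·μ_p+λ₂ = 0.111324·0.154 + 0.005809 = 0.022953 ≈ 0.0230

0.1577  0.5148  0.0167  0.1743  0.1365


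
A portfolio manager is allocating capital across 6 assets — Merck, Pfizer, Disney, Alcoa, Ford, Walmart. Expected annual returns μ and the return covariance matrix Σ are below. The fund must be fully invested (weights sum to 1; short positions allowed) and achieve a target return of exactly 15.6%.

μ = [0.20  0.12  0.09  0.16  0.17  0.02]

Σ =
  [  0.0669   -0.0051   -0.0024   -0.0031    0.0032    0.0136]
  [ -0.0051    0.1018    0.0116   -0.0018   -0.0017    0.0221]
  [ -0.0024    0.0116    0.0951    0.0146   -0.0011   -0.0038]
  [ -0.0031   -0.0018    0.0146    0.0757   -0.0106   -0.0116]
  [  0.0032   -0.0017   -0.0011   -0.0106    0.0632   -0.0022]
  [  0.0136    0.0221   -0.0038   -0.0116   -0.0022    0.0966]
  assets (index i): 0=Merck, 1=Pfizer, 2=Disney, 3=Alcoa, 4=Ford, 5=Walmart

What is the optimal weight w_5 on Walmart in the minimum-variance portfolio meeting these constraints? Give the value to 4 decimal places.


0.0469

g=Σ⁻¹μ = [3.1223  1.4099  0.4859  2.5779  3.0050  -0.1580]
h=Σ⁻¹𝟙 = [13.8555  8.2113  7.9201  16.4592  18.5619  9.2335]
a=μᵀg=1.757524  b=𝟙ᵀg=10.442955  c=𝟙ᵀh=74.241637  D=ac−b²=21.426176
λ₁=(c·0.156−b)/D = (74.241637·0.156−10.442955)/21.426176 = 0.053147
λ₂=(a−b·0.156)/D = (1.757524−10.442955·0.156)/21.426176 = 0.005994
w* = 0.053147·g + 0.005994·h:
  w_0 = 0.053147·3.1223 + 0.005994·13.8555 = 0.2490  (Merck)
  w_1 = 0.053147·1.4099 + 0.005994·8.2113 = 0.1241  (Pfizer)
  w_2 = 0.053147·0.4859 + 0.005994·7.9201 = 0.0733  (Disney)
  w_3 = 0.053147·2.5779 + 0.005994·16.4592 = 0.2357  (Alcoa)
  w_4 = 0.053147·3.0050 + 0.005994·18.5619 = 0.2710  (Ford)
  w_5 = 0.053147·-0.1580 + 0.005994·9.2335 = 0.0469  (Walmart)
Σw_i=1.0000  μᵀw=0.1560
σ²=wᵀΣw=λ₁·μ_p+λ₂ = 0.053147·0.156 + 0.005994 = 0.014285 ≈ 0.0143


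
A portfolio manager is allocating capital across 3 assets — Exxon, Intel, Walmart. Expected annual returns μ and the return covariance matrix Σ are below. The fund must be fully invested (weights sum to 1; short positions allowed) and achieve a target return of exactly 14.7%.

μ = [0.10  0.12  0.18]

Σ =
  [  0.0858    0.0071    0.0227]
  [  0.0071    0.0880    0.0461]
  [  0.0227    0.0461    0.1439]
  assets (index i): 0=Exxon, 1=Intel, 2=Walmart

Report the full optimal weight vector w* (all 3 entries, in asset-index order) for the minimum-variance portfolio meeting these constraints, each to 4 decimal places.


u=Σ⁻¹μ = [0.8727  0.8533  0.8399]
v=Σ⁻¹𝟙 = [10.2635  9.3048  2.3493]
a=μᵀu=0.340834  b=𝟙ᵀu=2.565805  c=𝟙ᵀv=21.917629  D=ac−b²=0.886914
λ₁=(c·0.147−b)/D = (21.917629·0.147−2.565805)/0.886914 = 0.739741
λ₂=(a−b·0.147)/D = (0.340834−2.565805·0.147)/0.886914 = -0.040973
w* = 0.739741·u + -0.040973·v:
  w_0 = 0.739741·0.8727 + -0.040973·10.2635 = 0.2250  (Exxon)
  w_1 = 0.739741·0.8533 + -0.040973·9.3048 = 0.2499  (Intel)
  w_2 = 0.739741·0.8399 + -0.040973·2.3493 = 0.5250  (Walmart)
Σw_i=1.0000  μᵀw=0.1470
σ²=wᵀΣw=λ₁·μ_p+λ₂ = 0.739741·0.147 + -0.040973 = 0.067769 ≈ 0.0678

0.2250  0.2499  0.5250


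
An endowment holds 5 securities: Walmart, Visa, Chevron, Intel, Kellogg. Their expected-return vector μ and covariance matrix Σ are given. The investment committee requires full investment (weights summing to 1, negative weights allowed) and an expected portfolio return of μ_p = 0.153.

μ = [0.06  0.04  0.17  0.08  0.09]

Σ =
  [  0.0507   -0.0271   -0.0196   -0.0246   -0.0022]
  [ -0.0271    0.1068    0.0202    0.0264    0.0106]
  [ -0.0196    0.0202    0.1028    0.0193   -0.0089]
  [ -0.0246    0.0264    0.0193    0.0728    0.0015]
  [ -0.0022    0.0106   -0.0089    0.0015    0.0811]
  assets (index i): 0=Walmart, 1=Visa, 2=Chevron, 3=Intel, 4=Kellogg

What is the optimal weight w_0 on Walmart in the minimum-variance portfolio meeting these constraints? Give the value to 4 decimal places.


0.1617

g=Σ⁻¹μ = [2.8224  0.2298  1.9985  1.4117  1.3495]
h=Σ⁻¹𝟙 = [40.7713  11.1057  12.7197  19.8458  13.0137]
a=μᵀg=0.752656  b=𝟙ᵀg=7.811750  c=𝟙ᵀh=97.456250  D=ac−b²=12.327550
λ₁=(c·0.153−b)/D = (97.456250·0.153−7.811750)/12.327550 = 0.575869
λ₂=(a−b·0.153)/D = (0.752656−7.811750·0.153)/12.327550 = -0.035899
w* = 0.575869·g + -0.035899·h:
  w_0 = 0.575869·2.8224 + -0.035899·40.7713 = 0.1617  (Walmart)
  w_1 = 0.575869·0.2298 + -0.035899·11.1057 = -0.2663  (Visa)
  w_2 = 0.575869·1.9985 + -0.035899·12.7197 = 0.6942  (Chevron)
  w_3 = 0.575869·1.4117 + -0.035899·19.8458 = 0.1005  (Intel)
  w_4 = 0.575869·1.3495 + -0.035899·13.0137 = 0.3099  (Kellogg)
Σw_i=1.0000  μᵀw=0.1530
σ²=wᵀΣw=λ₁·μ_p+λ₂ = 0.575869·0.153 + -0.035899 = 0.052209 ≈ 0.0522


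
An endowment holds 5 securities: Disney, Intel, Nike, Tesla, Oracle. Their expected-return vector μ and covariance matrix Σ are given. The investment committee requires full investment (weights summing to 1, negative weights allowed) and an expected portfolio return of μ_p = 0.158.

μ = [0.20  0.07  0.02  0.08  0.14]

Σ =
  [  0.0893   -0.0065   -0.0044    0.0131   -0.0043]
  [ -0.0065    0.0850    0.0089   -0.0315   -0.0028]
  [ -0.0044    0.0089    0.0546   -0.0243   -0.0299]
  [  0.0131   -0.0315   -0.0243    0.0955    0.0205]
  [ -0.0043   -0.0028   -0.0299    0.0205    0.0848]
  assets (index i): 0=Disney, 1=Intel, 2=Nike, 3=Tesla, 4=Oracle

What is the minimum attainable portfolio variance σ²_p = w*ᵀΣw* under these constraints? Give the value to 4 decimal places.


0.0307

x=Σ⁻¹μ = [2.4029  1.2154  2.0403  0.9330  2.3068]
y=Σ⁻¹𝟙 = [12.4566  16.6189  36.7576  19.0171  21.3361]
a=μᵀx=1.004036  b=𝟙ᵀx=8.898217  c=𝟙ᵀy=106.186282  D=ac−b²=27.436532
λ₁=(c·0.158−b)/D = (106.186282·0.158−8.898217)/27.436532 = 0.287180
λ₂=(a−b·0.158)/D = (1.004036−8.898217·0.158)/27.436532 = -0.014648
w* = 0.287180·x + -0.014648·y:
  w_0 = 0.287180·2.4029 + -0.014648·12.4566 = 0.5076  (Disney)
  w_1 = 0.287180·1.2154 + -0.014648·16.6189 = 0.1056  (Intel)
  w_2 = 0.287180·2.0403 + -0.014648·36.7576 = 0.0475  (Nike)
  w_3 = 0.287180·0.9330 + -0.014648·19.0171 = -0.0106  (Tesla)
  w_4 = 0.287180·2.3068 + -0.014648·21.3361 = 0.3499  (Oracle)
Σw_i=1.0000  μᵀw=0.1580
σ²=wᵀΣw=λ₁·μ_p+λ₂ = 0.287180·0.158 + -0.014648 = 0.030727 ≈ 0.0307


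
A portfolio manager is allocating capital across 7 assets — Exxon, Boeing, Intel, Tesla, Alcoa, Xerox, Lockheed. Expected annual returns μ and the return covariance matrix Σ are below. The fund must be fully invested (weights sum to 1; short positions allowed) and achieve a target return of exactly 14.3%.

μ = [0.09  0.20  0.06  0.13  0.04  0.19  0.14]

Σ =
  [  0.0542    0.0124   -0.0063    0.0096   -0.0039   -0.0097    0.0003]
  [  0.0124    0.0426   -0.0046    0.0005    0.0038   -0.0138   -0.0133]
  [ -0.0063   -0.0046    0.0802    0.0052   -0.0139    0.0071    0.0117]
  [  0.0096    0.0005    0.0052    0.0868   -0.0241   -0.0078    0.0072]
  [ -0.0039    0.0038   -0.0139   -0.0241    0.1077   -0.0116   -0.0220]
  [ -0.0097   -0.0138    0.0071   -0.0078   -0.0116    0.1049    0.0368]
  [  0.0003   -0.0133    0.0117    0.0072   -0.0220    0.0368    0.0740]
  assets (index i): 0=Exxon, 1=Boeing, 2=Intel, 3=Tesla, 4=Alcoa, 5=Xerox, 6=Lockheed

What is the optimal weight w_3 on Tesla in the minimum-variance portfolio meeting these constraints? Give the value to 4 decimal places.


x=Σ⁻¹μ = [0.5881  5.7788  0.7633  1.7503  1.3105  2.1652  1.9500]
y=Σ⁻¹𝟙 = [14.7319  27.1700  14.2936  13.6970  17.9412  11.4601  14.3792]
a=μᵀx=2.218842  b=𝟙ᵀx=14.306259  c=𝟙ᵀy=113.673084  D=ac−b²=47.553520
λ₁=(c·0.143−b)/D = (113.673084·0.143−14.306259)/47.553520 = 0.040985
λ₂=(a−b·0.143)/D = (2.218842−14.306259·0.143)/47.553520 = 0.003639
w* = 0.040985·x + 0.003639·y:
  w_0 = 0.040985·0.5881 + 0.003639·14.7319 = 0.0777  (Exxon)
  w_1 = 0.040985·5.7788 + 0.003639·27.1700 = 0.3357  (Boeing)
  w_2 = 0.040985·0.7633 + 0.003639·14.2936 = 0.0833  (Intel)
  w_3 = 0.040985·1.7503 + 0.003639·13.6970 = 0.1216  (Tesla)
  w_4 = 0.040985·1.3105 + 0.003639·17.9412 = 0.1190  (Alcoa)
  w_5 = 0.040985·2.1652 + 0.003639·11.4601 = 0.1304  (Xerox)
  w_6 = 0.040985·1.9500 + 0.003639·14.3792 = 0.1322  (Lockheed)
Σw_i=1.0000  μᵀw=0.1430
σ²=wᵀΣw=λ₁·μ_p+λ₂ = 0.040985·0.143 + 0.003639 = 0.009500 ≈ 0.0095

0.1216


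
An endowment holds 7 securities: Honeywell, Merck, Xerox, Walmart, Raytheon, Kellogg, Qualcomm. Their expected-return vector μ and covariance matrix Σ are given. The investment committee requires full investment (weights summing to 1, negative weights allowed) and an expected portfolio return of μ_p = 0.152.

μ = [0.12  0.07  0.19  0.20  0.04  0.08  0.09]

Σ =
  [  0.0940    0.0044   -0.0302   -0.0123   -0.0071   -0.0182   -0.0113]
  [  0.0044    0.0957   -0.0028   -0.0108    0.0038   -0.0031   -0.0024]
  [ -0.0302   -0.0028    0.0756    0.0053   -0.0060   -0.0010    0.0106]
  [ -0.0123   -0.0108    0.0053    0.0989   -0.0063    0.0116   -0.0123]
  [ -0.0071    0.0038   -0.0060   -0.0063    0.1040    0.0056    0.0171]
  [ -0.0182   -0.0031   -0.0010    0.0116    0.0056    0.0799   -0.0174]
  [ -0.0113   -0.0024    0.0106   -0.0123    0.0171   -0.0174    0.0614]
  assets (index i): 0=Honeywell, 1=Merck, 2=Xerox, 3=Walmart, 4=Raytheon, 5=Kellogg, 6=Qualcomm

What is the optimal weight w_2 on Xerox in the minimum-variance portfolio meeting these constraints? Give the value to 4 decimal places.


g=Σ⁻¹μ = [3.3729  1.0673  3.4370  2.4737  0.4072  2.0077  2.4860]
h=Σ⁻¹𝟙 = [26.4831  12.5332  20.6200  14.6963  7.7211  22.0936  25.1454]
a=μᵀg=2.027874  b=𝟙ᵀg=15.251764  c=𝟙ᵀh=129.292695  D=ac−b²=29.573026
λ₁=(c·0.152−b)/D = (129.292695·0.152−15.251764)/29.573026 = 0.148809
λ₂=(a−b·0.152)/D = (2.027874−15.251764·0.152)/29.573026 = -0.009820
w* = 0.148809·g + -0.009820·h:
  w_0 = 0.148809·3.3729 + -0.009820·26.4831 = 0.2419  (Honeywell)
  w_1 = 0.148809·1.0673 + -0.009820·12.5332 = 0.0358  (Merck)
  w_2 = 0.148809·3.4370 + -0.009820·20.6200 = 0.3090  (Xerox)
  w_3 = 0.148809·2.4737 + -0.009820·14.6963 = 0.2238  (Walmart)
  w_4 = 0.148809·0.4072 + -0.009820·7.7211 = -0.0152  (Raytheon)
  w_5 = 0.148809·2.0077 + -0.009820·22.0936 = 0.0818  (Kellogg)
  w_6 = 0.148809·2.4860 + -0.009820·25.1454 = 0.1230  (Qualcomm)
Σw_i=1.0000  μᵀw=0.1520
σ²=wᵀΣw=λ₁·μ_p+λ₂ = 0.148809·0.152 + -0.009820 = 0.012799 ≈ 0.0128

0.3090


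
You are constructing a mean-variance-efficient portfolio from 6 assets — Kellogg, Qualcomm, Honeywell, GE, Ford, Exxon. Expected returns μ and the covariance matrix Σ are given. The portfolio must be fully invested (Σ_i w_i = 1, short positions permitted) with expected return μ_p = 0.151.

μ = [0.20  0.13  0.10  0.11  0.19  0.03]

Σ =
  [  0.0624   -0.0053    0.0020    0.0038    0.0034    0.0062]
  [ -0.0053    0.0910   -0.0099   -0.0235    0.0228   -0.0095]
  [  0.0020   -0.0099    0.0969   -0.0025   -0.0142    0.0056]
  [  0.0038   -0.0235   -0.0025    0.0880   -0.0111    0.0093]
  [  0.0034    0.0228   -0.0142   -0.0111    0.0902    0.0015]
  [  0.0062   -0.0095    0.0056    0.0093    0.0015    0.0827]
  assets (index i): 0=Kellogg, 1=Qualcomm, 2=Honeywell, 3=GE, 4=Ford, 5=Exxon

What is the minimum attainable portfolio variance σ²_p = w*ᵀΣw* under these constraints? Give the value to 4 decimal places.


0.0145

x=Σ⁻¹μ = [3.0832  1.7501  1.4919  1.8825  2.0146  -0.0166]
y=Σ⁻¹𝟙 = [14.4388  15.7048  12.9683  15.5528  10.3617  9.9984]
a=μᵀx=1.582697  b=𝟙ᵀx=10.205696  c=𝟙ᵀy=79.024826  D=ac−b²=20.916127
λ₁=(c·0.151−b)/D = (79.024826·0.151−10.205696)/20.916127 = 0.082570
λ₂=(a−b·0.151)/D = (1.582697−10.205696·0.151)/20.916127 = 0.001991
w* = 0.082570·x + 0.001991·y:
  w_0 = 0.082570·3.0832 + 0.001991·14.4388 = 0.2833  (Kellogg)
  w_1 = 0.082570·1.7501 + 0.001991·15.7048 = 0.1758  (Qualcomm)
  w_2 = 0.082570·1.4919 + 0.001991·12.9683 = 0.1490  (Honeywell)
  w_3 = 0.082570·1.8825 + 0.001991·15.5528 = 0.1864  (GE)
  w_4 = 0.082570·2.0146 + 0.001991·10.3617 = 0.1870  (Ford)
  w_5 = 0.082570·-0.0166 + 0.001991·9.9984 = 0.0185  (Exxon)
Σw_i=1.0000  μᵀw=0.1510
σ²=wᵀΣw=λ₁·μ_p+λ₂ = 0.082570·0.151 + 0.001991 = 0.014459 ≈ 0.0145


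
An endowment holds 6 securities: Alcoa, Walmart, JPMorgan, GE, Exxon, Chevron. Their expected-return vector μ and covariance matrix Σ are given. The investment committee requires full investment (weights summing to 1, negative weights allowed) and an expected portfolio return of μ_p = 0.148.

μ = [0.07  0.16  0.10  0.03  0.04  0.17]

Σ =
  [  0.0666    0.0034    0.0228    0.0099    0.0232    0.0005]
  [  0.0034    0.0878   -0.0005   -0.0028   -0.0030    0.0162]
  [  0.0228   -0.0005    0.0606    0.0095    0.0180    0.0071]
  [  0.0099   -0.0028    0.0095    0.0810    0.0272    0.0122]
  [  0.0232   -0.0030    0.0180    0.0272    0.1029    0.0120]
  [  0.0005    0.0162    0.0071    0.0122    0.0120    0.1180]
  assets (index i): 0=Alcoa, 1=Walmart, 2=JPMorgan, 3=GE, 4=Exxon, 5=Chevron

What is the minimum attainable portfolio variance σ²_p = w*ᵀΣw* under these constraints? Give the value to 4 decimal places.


0.0361

x=Σ⁻¹μ = [0.5137  1.5996  1.3469  0.0547  -0.0633  1.1386]
y=Σ⁻¹𝟙 = [8.3814  10.5689  10.4726  8.5269  3.4530  5.1252]
a=μᵀx=0.619260  b=𝟙ᵀx=4.590188  c=𝟙ᵀy=46.527978  D=ac−b²=7.743115
λ₁=(c·0.148−b)/D = (46.527978·0.148−4.590188)/7.743115 = 0.296515
λ₂=(a−b·0.148)/D = (0.619260−4.590188·0.148)/7.743115 = -0.007760
w* = 0.296515·x + -0.007760·y:
  w_0 = 0.296515·0.5137 + -0.007760·8.3814 = 0.0873  (Alcoa)
  w_1 = 0.296515·1.5996 + -0.007760·10.5689 = 0.3923  (Walmart)
  w_2 = 0.296515·1.3469 + -0.007760·10.4726 = 0.3181  (JPMorgan)
  w_3 = 0.296515·0.0547 + -0.007760·8.5269 = -0.0500  (GE)
  w_4 = 0.296515·-0.0633 + -0.007760·3.4530 = -0.0456  (Exxon)
  w_5 = 0.296515·1.1386 + -0.007760·5.1252 = 0.2979  (Chevron)
Σw_i=1.0000  μᵀw=0.1480
σ²=wᵀΣw=λ₁·μ_p+λ₂ = 0.296515·0.148 + -0.007760 = 0.036124 ≈ 0.0361


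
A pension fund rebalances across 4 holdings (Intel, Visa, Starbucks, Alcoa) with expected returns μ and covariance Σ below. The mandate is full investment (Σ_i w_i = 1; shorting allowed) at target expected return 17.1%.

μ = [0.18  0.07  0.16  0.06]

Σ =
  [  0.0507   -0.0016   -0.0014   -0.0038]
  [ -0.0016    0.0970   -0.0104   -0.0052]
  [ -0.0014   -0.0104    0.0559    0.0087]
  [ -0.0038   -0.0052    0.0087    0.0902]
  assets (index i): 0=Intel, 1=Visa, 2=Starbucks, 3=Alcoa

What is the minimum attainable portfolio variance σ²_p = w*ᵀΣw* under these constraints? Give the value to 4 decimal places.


u=Σ⁻¹μ = [3.7157  1.1444  3.0763  0.5910]
v=Σ⁻¹𝟙 = [21.4916  13.3076  19.2057  10.9066]
a=μᵀu=1.276589  b=𝟙ᵀu=8.527341  c=𝟙ᵀv=64.911616  D=ac−b²=10.149888
λ₁=(c·0.171−b)/D = (64.911616·0.171−8.527341)/10.149888 = 0.253456
λ₂=(a−b·0.171)/D = (1.276589−8.527341·0.171)/10.149888 = -0.017891
w* = 0.253456·u + -0.017891·v:
  w_0 = 0.253456·3.7157 + -0.017891·21.4916 = 0.5573  (Intel)
  w_1 = 0.253456·1.1444 + -0.017891·13.3076 = 0.0520  (Visa)
  w_2 = 0.253456·3.0763 + -0.017891·19.2057 = 0.4361  (Starbucks)
  w_3 = 0.253456·0.5910 + -0.017891·10.9066 = -0.0453  (Alcoa)
Σw_i=1.0000  μᵀw=0.1710
σ²=wᵀΣw=λ₁·μ_p+λ₂ = 0.253456·0.171 + -0.017891 = 0.025450 ≈ 0.0255

0.0255


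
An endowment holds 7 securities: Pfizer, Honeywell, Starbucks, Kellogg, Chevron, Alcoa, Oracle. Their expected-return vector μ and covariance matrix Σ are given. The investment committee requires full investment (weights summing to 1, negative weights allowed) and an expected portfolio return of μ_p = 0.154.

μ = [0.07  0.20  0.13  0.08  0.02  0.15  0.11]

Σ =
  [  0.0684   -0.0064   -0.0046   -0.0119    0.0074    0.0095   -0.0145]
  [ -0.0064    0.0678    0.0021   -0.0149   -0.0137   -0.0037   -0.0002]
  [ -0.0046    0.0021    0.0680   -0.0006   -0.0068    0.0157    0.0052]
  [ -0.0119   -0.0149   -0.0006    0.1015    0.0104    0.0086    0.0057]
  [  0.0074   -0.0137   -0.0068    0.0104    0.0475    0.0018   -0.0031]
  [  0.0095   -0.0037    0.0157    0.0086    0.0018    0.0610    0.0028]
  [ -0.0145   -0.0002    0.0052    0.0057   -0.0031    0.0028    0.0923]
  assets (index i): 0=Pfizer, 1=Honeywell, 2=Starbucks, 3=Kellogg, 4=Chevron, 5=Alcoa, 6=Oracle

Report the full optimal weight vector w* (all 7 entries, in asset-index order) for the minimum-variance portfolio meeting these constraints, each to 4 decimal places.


u=Σ⁻¹μ = [1.5625  3.6527  1.5263  1.1699  1.2089  1.7853  1.2734]
v=Σ⁻¹𝟙 = [18.8085  24.2088  15.0050  11.7073  25.2235  8.0849  12.8750]
a=μᵀu=1.563969  b=𝟙ᵀu=12.179040  c=𝟙ᵀv=115.912993  D=ac−b²=32.955351
λ₁=(c·0.154−b)/D = (115.912993·0.154−12.179040)/32.955351 = 0.172098
λ₂=(a−b·0.154)/D = (1.563969−12.179040·0.154)/32.955351 = -0.009455
w* = 0.172098·u + -0.009455·v:
  w_0 = 0.172098·1.5625 + -0.009455·18.8085 = 0.0911  (Pfizer)
  w_1 = 0.172098·3.6527 + -0.009455·24.2088 = 0.3997  (Honeywell)
  w_2 = 0.172098·1.5263 + -0.009455·15.0050 = 0.1208  (Starbucks)
  w_3 = 0.172098·1.1699 + -0.009455·11.7073 = 0.0906  (Kellogg)
  w_4 = 0.172098·1.2089 + -0.009455·25.2235 = -0.0304  (Chevron)
  w_5 = 0.172098·1.7853 + -0.009455·8.0849 = 0.2308  (Alcoa)
  w_6 = 0.172098·1.2734 + -0.009455·12.8750 = 0.0974  (Oracle)
Σw_i=1.0000  μᵀw=0.1540
σ²=wᵀΣw=λ₁·μ_p+λ₂ = 0.172098·0.154 + -0.009455 = 0.017048 ≈ 0.0170

0.0911  0.3997  0.1208  0.0906  -0.0304  0.2308  0.0974


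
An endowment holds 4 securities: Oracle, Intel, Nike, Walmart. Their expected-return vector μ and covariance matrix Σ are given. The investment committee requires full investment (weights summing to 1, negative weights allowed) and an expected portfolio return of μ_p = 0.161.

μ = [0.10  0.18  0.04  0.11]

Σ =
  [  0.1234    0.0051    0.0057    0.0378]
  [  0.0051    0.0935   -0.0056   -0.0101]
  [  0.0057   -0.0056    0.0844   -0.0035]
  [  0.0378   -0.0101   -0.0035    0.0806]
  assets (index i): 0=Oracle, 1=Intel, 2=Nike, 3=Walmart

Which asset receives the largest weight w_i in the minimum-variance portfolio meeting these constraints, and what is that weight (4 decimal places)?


g=Σ⁻¹μ = [0.2144  2.1217  0.6649  1.5589]
h=Σ⁻¹𝟙 = [2.9329  12.7417  13.0429  13.1945]
a=μᵀg=0.601420  b=𝟙ᵀg=4.559902  c=𝟙ᵀh=41.911937  D=ac−b²=4.413958
λ₁=(c·0.161−b)/D = (41.911937·0.161−4.559902)/4.413958 = 0.495682
λ₂=(a−b·0.161)/D = (0.601420−4.559902·0.161)/4.413958 = -0.030069
w* = 0.495682·g + -0.030069·h:
  w_0 = 0.495682·0.2144 + -0.030069·2.9329 = 0.0181  (Oracle)
  w_1 = 0.495682·2.1217 + -0.030069·12.7417 = 0.6685  (Intel)
  w_2 = 0.495682·0.6649 + -0.030069·13.0429 = -0.0626  (Nike)
  w_3 = 0.495682·1.5589 + -0.030069·13.1945 = 0.3760  (Walmart)
Σw_i=1.0000  μᵀw=0.1610
σ²=wᵀΣw=λ₁·μ_p+λ₂ = 0.495682·0.161 + -0.030069 = 0.049736 ≈ 0.0497

Intel (0.6685)


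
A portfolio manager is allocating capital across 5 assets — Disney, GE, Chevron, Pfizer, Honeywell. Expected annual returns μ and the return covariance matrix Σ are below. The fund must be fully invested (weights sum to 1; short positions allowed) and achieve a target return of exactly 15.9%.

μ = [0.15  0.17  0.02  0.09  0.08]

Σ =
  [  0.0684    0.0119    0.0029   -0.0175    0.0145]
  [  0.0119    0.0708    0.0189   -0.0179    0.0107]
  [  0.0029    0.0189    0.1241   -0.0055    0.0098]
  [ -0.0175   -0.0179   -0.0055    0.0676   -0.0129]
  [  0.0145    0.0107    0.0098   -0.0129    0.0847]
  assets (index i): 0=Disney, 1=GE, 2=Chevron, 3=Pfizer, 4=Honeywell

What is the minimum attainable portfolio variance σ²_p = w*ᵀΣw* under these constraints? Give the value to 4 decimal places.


0.0260

p=Σ⁻¹μ = [2.3001  2.6693  -0.2296  2.7404  0.6575]
q=Σ⁻¹𝟙 = [16.0891  14.7152  5.7425  25.3029  10.3824]
a=μᵀp=1.093432  b=𝟙ᵀp=8.137651  c=𝟙ᵀq=72.232077  D=ac−b²=12.759517
λ₁=(c·0.159−b)/D = (72.232077·0.159−8.137651)/12.759517 = 0.262334
λ₂=(a−b·0.159)/D = (1.093432−8.137651·0.159)/12.759517 = -0.015710
w* = 0.262334·p + -0.015710·q:
  w_0 = 0.262334·2.3001 + -0.015710·16.0891 = 0.3506  (Disney)
  w_1 = 0.262334·2.6693 + -0.015710·14.7152 = 0.4691  (GE)
  w_2 = 0.262334·-0.2296 + -0.015710·5.7425 = -0.1504  (Chevron)
  w_3 = 0.262334·2.7404 + -0.015710·25.3029 = 0.3214  (Pfizer)
  w_4 = 0.262334·0.6575 + -0.015710·10.3824 = 0.0094  (Honeywell)
Σw_i=1.0000  μᵀw=0.1590
σ²=wᵀΣw=λ₁·μ_p+λ₂ = 0.262334·0.159 + -0.015710 = 0.026001 ≈ 0.0260


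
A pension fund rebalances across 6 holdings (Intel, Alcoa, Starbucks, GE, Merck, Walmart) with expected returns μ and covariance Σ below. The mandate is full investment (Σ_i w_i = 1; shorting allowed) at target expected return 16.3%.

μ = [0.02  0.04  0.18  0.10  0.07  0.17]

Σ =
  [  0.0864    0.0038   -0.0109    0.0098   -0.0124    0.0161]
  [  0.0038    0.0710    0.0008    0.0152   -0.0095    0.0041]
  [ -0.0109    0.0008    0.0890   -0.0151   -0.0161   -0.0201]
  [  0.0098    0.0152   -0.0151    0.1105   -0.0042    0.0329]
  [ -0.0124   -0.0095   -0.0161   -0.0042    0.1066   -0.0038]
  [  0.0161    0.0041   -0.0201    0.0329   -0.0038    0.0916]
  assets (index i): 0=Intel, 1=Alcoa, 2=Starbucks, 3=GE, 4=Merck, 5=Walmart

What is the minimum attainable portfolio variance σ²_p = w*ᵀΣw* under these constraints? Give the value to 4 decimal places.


g=Σ⁻¹μ = [0.2705  0.4285  2.8926  0.5914  1.2672  2.2641]
h=Σ⁻¹𝟙 = [12.9341  13.3442  18.9542  6.0716  15.5569  10.6702]
a=μᵀg=1.075961  b=𝟙ᵀg=7.714282  c=𝟙ᵀh=77.531214  D=ac−b²=23.910439
λ₁=(c·0.163−b)/D = (77.531214·0.163−7.714282)/23.910439 = 0.205906
λ₂=(a−b·0.163)/D = (1.075961−7.714282·0.163)/23.910439 = -0.007589
w* = 0.205906·g + -0.007589·h:
  w_0 = 0.205906·0.2705 + -0.007589·12.9341 = -0.0425  (Intel)
  w_1 = 0.205906·0.4285 + -0.007589·13.3442 = -0.0130  (Alcoa)
  w_2 = 0.205906·2.8926 + -0.007589·18.9542 = 0.4518  (Starbucks)
  w_3 = 0.205906·0.5914 + -0.007589·6.0716 = 0.0757  (GE)
  w_4 = 0.205906·1.2672 + -0.007589·15.5569 = 0.1429  (Merck)
  w_5 = 0.205906·2.2641 + -0.007589·10.6702 = 0.3852  (Walmart)
Σw_i=1.0000  μᵀw=0.1630
σ²=wᵀΣw=λ₁·μ_p+λ₂ = 0.205906·0.163 + -0.007589 = 0.025973 ≈ 0.0260

0.0260


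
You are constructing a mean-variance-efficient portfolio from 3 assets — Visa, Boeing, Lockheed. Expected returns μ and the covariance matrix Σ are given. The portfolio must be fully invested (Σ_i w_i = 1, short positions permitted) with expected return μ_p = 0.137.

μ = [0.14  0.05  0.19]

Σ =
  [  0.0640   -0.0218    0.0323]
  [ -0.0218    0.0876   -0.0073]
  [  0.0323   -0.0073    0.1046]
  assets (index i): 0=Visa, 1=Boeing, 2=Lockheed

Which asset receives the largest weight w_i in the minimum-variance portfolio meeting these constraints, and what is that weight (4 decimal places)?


Visa (0.4312)

u=Σ⁻¹μ = [1.9244  1.1583  1.3030]
v=Σ⁻¹𝟙 = [18.7613  16.4943  4.9179]
a=μᵀu=0.574907  b=𝟙ᵀu=4.385710  c=𝟙ᵀv=40.173551  D=ac−b²=3.861591
λ₁=(c·0.137−b)/D = (40.173551·0.137−4.385710)/3.861591 = 0.289535
λ₂=(a−b·0.137)/D = (0.574907−4.385710·0.137)/3.861591 = -0.006716
w* = 0.289535·u + -0.006716·v:
  w_0 = 0.289535·1.9244 + -0.006716·18.7613 = 0.4312  (Visa)
  w_1 = 0.289535·1.1583 + -0.006716·16.4943 = 0.2246  (Boeing)
  w_2 = 0.289535·1.3030 + -0.006716·4.9179 = 0.3442  (Lockheed)
Σw_i=1.0000  μᵀw=0.1370
σ²=wᵀΣw=λ₁·μ_p+λ₂ = 0.289535·0.137 + -0.006716 = 0.032950 ≈ 0.0330


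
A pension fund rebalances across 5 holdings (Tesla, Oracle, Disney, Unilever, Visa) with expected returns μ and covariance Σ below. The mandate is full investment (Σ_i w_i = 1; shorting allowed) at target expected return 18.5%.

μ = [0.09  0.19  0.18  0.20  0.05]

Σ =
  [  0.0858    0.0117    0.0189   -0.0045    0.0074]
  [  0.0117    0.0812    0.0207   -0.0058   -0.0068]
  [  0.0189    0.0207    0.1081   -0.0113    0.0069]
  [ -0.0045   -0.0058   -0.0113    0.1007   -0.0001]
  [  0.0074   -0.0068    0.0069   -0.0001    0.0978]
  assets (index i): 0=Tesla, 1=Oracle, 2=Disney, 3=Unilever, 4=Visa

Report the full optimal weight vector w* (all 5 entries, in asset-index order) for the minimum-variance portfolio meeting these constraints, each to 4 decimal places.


x=Σ⁻¹μ = [0.5324  2.1208  1.3715  2.2865  0.5240]
y=Σ⁻¹𝟙 = [8.5196  11.1699  6.2073  11.6610  9.9309]
a=μᵀx=1.181221  b=𝟙ᵀx=6.835092  c=𝟙ᵀy=47.488656  D=ac−b²=9.376103
λ₁=(c·0.185−b)/D = (47.488656·0.185−6.835092)/9.376103 = 0.208009
λ₂=(a−b·0.185)/D = (1.181221−6.835092·0.185)/9.376103 = -0.008881
w* = 0.208009·x + -0.008881·y:
  w_0 = 0.208009·0.5324 + -0.008881·8.5196 = 0.0351  (Tesla)
  w_1 = 0.208009·2.1208 + -0.008881·11.1699 = 0.3419  (Oracle)
  w_2 = 0.208009·1.3715 + -0.008881·6.2073 = 0.2302  (Disney)
  w_3 = 0.208009·2.2865 + -0.008881·11.6610 = 0.3720  (Unilever)
  w_4 = 0.208009·0.5240 + -0.008881·9.9309 = 0.0208  (Visa)
Σw_i=1.0000  μᵀw=0.1850
σ²=wᵀΣw=λ₁·μ_p+λ₂ = 0.208009·0.185 + -0.008881 = 0.029600 ≈ 0.0296

0.0351  0.3419  0.2302  0.3720  0.0208


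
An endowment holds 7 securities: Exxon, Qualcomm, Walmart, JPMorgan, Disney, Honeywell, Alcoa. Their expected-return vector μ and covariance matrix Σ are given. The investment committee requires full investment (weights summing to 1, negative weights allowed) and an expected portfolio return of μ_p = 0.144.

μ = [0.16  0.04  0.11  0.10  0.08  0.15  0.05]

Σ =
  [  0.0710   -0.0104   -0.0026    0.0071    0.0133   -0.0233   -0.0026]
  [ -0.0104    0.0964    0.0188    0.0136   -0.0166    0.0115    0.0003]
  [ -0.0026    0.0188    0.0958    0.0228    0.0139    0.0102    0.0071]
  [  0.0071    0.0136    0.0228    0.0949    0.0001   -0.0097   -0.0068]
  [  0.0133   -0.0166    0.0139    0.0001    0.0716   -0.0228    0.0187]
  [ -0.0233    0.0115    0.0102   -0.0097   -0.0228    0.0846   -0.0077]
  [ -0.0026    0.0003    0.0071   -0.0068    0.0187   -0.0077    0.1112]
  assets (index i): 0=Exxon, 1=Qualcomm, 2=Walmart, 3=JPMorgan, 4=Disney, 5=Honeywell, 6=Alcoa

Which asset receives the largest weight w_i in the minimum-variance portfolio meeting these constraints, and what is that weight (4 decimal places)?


x=Σ⁻¹μ = [2.9738  0.4042  0.3307  1.0422  1.4249  3.0492  0.5322]
y=Σ⁻¹𝟙 = [19.0044  11.2153  0.7717  10.1801  17.6960  22.1503  8.5381]
a=μᵀx=1.230572  b=𝟙ᵀx=9.757338  c=𝟙ᵀy=89.555850  D=ac−b²=14.999251
λ₁=(c·0.144−b)/D = (89.555850·0.144−9.757338)/14.999251 = 0.209257
λ₂=(a−b·0.144)/D = (1.230572−9.757338·0.144)/14.999251 = -0.011633
w* = 0.209257·x + -0.011633·y:
  w_0 = 0.209257·2.9738 + -0.011633·19.0044 = 0.4012  (Exxon)
  w_1 = 0.209257·0.4042 + -0.011633·11.2153 = -0.0459  (Qualcomm)
  w_2 = 0.209257·0.3307 + -0.011633·0.7717 = 0.0602  (Walmart)
  w_3 = 0.209257·1.0422 + -0.011633·10.1801 = 0.0997  (JPMorgan)
  w_4 = 0.209257·1.4249 + -0.011633·17.6960 = 0.0923  (Disney)
  w_5 = 0.209257·3.0492 + -0.011633·22.1503 = 0.3804  (Honeywell)
  w_6 = 0.209257·0.5322 + -0.011633·8.5381 = 0.0120  (Alcoa)
Σw_i=1.0000  μᵀw=0.1440
σ²=wᵀΣw=λ₁·μ_p+λ₂ = 0.209257·0.144 + -0.011633 = 0.018500 ≈ 0.0185

Exxon (0.4012)
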